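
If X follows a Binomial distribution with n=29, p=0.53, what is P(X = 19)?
0.060800

We have X ~ Binomial(n=29, p=0.53).

For a Binomial distribution, the PMF gives us the probability of each outcome.

Using the PMF formula:
P(X = 19) = 0.060800

Rounded to 4 decimal places: 0.0608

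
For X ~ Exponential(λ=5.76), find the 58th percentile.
0.1506

We have X ~ Exponential(λ=5.76).

We want to find x such that P(X ≤ x) = 0.58.

This is the 58th percentile, which means 58% of values fall below this point.

Using the inverse CDF (quantile function):
x = F⁻¹(0.58) = 0.1506

Verification: P(X ≤ 0.1506) = 0.58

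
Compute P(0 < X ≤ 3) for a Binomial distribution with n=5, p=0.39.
0.835958

We have X ~ Binomial(n=5, p=0.39).

To find P(0 < X ≤ 3), we use:
P(0 < X ≤ 3) = P(X ≤ 3) - P(X ≤ 0)
                 = F(3) - F(0)
                 = 0.920418 - 0.084460
                 = 0.835958

So there's approximately a 83.6% chance that X falls in this range.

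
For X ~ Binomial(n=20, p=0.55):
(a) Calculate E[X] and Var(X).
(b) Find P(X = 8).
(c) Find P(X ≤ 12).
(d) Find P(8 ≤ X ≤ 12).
(a) E[X] = 11.0000, Var(X) = 4.9500
(b) P(X = 8) = 0.072731
(c) P(X ≤ 12) = 0.747994
(d) P(8 ≤ X ≤ 12) = 0.689960

We have X ~ Binomial(n=20, p=0.55).

(a) Moments:
E[X] = 11.0000
Var(X) = 4.9500
σ = √Var(X) = 2.2249

(b) Point probability using PMF:
P(X = 8) = 0.072731

(c) Cumulative probability using CDF:
P(X ≤ 12) = F(12) = 0.747994

(d) Range probability:
P(8 ≤ X ≤ 12) = P(X ≤ 12) - P(X ≤ 7)
                   = F(12) - F(7)
                   = 0.747994 - 0.058034
                   = 0.689960

This means approximately 69.0% of outcomes fall in the interval [8, 12].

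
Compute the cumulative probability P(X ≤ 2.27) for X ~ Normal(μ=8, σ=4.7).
0.111394

We have X ~ Normal(μ=8, σ=4.7).

The CDF gives us P(X ≤ k).

Using the CDF:
P(X ≤ 2.27) = 0.111394

This means there's approximately a 11.1% chance that X is at most 2.27.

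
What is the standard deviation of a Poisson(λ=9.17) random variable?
3.0282

We have X ~ Poisson(λ=9.17).

For a Poisson distribution with λ=9.17:
σ = √Var(X) = 3.0282

The standard deviation is the square root of the variance.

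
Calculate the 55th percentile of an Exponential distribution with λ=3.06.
0.2610

We have X ~ Exponential(λ=3.06).

We want to find x such that P(X ≤ x) = 0.55.

This is the 55th percentile, which means 55% of values fall below this point.

Using the inverse CDF (quantile function):
x = F⁻¹(0.55) = 0.2610

Verification: P(X ≤ 0.2610) = 0.55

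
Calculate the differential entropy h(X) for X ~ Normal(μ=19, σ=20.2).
4.4246 nats

We have X ~ Normal(μ=19, σ=20.2).

The differential entropy measures the uncertainty or information content of the distribution.

For a Normal distribution with μ=19, σ=20.2:
h(X) = 4.4246 nats

(In bits, this would be 6.3834 bits.)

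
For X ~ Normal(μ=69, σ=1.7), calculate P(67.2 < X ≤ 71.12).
0.748972

We have X ~ Normal(μ=69, σ=1.7).

To find P(67.2 < X ≤ 71.12), we use:
P(67.2 < X ≤ 71.12) = P(X ≤ 71.12) - P(X ≤ 67.2)
                 = F(71.12) - F(67.2)
                 = 0.893812 - 0.144840
                 = 0.748972

So there's approximately a 74.9% chance that X falls in this range.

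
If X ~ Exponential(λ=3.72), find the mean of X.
0.2688

We have X ~ Exponential(λ=3.72).

For an Exponential distribution with λ=3.72:
E[X] = 0.2688

This is the expected (average) value of X.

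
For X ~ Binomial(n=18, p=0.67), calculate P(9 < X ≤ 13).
0.657836

We have X ~ Binomial(n=18, p=0.67).

To find P(9 < X ≤ 13), we use:
P(9 < X ≤ 13) = P(X ≤ 13) - P(X ≤ 9)
                 = F(13) - F(9)
                 = 0.759756 - 0.101920
                 = 0.657836

So there's approximately a 65.8% chance that X falls in this range.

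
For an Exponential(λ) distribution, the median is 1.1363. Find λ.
λ = 0.6100

For X ~ Exponential(λ), the CDF is F(x) = 1 - e^(-λx).
The median m satisfies F(m) = 0.5:
1 - e^(-λm) = 0.5
e^(-λm) = 0.5
λm = ln(2)
m = ln(2) / λ

Given m = 1.1363:
λ = ln(2) / 1.1363 = 0.693147 / 1.1363 = 0.6100

Verification: ln(2) / 0.6100 = 1.1363 ✓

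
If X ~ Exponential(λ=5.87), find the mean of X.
0.1704

We have X ~ Exponential(λ=5.87).

For an Exponential distribution with λ=5.87:
E[X] = 0.1704

This is the expected (average) value of X.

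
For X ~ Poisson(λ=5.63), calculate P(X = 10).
0.031640

We have X ~ Poisson(λ=5.63).

For a Poisson distribution, the PMF gives us the probability of each outcome.

Using the PMF formula:
P(X = 10) = 0.031640

Rounded to 4 decimal places: 0.0316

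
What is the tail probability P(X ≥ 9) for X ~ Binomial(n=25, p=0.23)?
0.099304

We have X ~ Binomial(n=25, p=0.23).

For discrete distributions, P(X ≥ 9) = 1 - P(X ≤ 8).

P(X ≤ 8) = 0.900696
P(X ≥ 9) = 1 - 0.900696 = 0.099304

So there's approximately a 9.9% chance that X is at least 9.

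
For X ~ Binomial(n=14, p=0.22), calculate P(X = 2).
0.223369

We have X ~ Binomial(n=14, p=0.22).

For a Binomial distribution, the PMF gives us the probability of each outcome.

Using the PMF formula:
P(X = 2) = 0.223369

Rounded to 4 decimal places: 0.2234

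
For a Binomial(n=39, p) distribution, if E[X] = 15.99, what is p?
p = 0.41

For a Binomial(n, p) distribution:
E[X] = n × p

Given n = 39 and E[X] = 15.99:
15.99 = 39 × p
p = 15.99 / 39 = 0.41

Verification: Binomial(39, 0.41) has E[X] = 15.99 ✓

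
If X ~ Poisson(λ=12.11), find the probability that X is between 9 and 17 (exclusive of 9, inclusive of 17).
0.699807

We have X ~ Poisson(λ=12.11).

To find P(9 < X ≤ 17), we use:
P(9 < X ≤ 17) = P(X ≤ 17) - P(X ≤ 9)
                 = F(17) - F(9)
                 = 0.932721 - 0.232914
                 = 0.699807

So there's approximately a 70.0% chance that X falls in this range.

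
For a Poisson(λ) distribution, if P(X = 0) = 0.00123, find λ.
λ = 6.7007

For a Poisson(λ) distribution, the PMF at 0 is:
P(X = 0) = λ^0 e^(-λ) / 0! = e^(-λ)

Given P(X = 0) = 0.00123:
e^(-λ) = 0.00123
-λ = ln(0.00123)
λ = -ln(0.00123) = 6.7007

Verification: e^(-6.7007) = 0.00123 ✓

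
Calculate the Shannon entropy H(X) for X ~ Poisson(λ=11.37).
2.6267 nats

We have X ~ Poisson(λ=11.37).

The Shannon entropy measures the uncertainty or information content of the distribution.

For a Poisson distribution with λ=11.37:
H(X) = 2.6267 nats

(In bits, this would be 3.7896 bits.)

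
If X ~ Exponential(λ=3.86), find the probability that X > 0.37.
0.239740

We have X ~ Exponential(λ=3.86).

P(X > 0.37) = 1 - P(X ≤ 0.37)
                = 1 - F(0.37)
                = 1 - 0.760260
                = 0.239740

So there's approximately a 24.0% chance that X exceeds 0.37.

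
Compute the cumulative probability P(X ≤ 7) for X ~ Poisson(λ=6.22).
0.713177

We have X ~ Poisson(λ=6.22).

The CDF gives us P(X ≤ k).

Using the CDF:
P(X ≤ 7) = 0.713177

This means there's approximately a 71.3% chance that X is at most 7.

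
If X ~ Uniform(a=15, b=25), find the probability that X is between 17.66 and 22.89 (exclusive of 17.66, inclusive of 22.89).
0.523000

We have X ~ Uniform(a=15, b=25).

To find P(17.66 < X ≤ 22.89), we use:
P(17.66 < X ≤ 22.89) = P(X ≤ 22.89) - P(X ≤ 17.66)
                 = F(22.89) - F(17.66)
                 = 0.789000 - 0.266000
                 = 0.523000

So there's approximately a 52.3% chance that X falls in this range.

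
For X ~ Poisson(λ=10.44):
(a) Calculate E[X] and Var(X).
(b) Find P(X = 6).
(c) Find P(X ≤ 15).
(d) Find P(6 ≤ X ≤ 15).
(a) E[X] = 10.4400, Var(X) = 10.4400
(b) P(X = 6) = 0.052582
(c) P(X ≤ 15) = 0.934258
(d) P(6 ≤ X ≤ 15) = 0.882092

We have X ~ Poisson(λ=10.44).

(a) Moments:
E[X] = 10.4400
Var(X) = 10.4400
σ = √Var(X) = 3.2311

(b) Point probability using PMF:
P(X = 6) = 0.052582

(c) Cumulative probability using CDF:
P(X ≤ 15) = F(15) = 0.934258

(d) Range probability:
P(6 ≤ X ≤ 15) = P(X ≤ 15) - P(X ≤ 5)
                   = F(15) - F(5)
                   = 0.934258 - 0.052166
                   = 0.882092

This means approximately 88.2% of outcomes fall in the interval [6, 15].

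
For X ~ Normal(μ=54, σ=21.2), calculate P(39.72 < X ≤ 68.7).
0.505682

We have X ~ Normal(μ=54, σ=21.2).

To find P(39.72 < X ≤ 68.7), we use:
P(39.72 < X ≤ 68.7) = P(X ≤ 68.7) - P(X ≤ 39.72)
                 = F(68.7) - F(39.72)
                 = 0.755970 - 0.250288
                 = 0.505682

So there's approximately a 50.6% chance that X falls in this range.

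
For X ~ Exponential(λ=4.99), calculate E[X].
0.2004

We have X ~ Exponential(λ=4.99).

For an Exponential distribution with λ=4.99:
E[X] = 0.2004

This is the expected (average) value of X.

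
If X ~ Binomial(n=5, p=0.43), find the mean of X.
2.1500

We have X ~ Binomial(n=5, p=0.43).

For a Binomial distribution with n=5, p=0.43:
E[X] = 2.1500

This is the expected (average) value of X.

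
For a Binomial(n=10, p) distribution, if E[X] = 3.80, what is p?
p = 0.38

For a Binomial(n, p) distribution:
E[X] = n × p

Given n = 10 and E[X] = 3.80:
3.80 = 10 × p
p = 3.80 / 10 = 0.38

Verification: Binomial(10, 0.38) has E[X] = 3.80 ✓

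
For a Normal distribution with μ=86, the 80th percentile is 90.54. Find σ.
σ = 5.3944

For X ~ Normal(μ, σ), the p-th percentile satisfies x = μ + z_p × σ,
where z_p = Φ⁻¹(p) is the standard normal quantile.

Step 1: z_{0.8} = Φ⁻¹(0.8) = 0.8416

Step 2: Solve for σ:
90.54 = 86 + 0.8416 × σ
σ = (90.54 - 86) / 0.8416
σ = 4.54 / 0.8416
σ = 5.3944

Verification: μ + z × σ = 86 + 0.8416 × 5.3944 = 90.54 ✓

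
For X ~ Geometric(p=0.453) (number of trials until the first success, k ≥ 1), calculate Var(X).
2.6656

We have X ~ Geometric(p=0.453) (number of trials until the first success, k ≥ 1).

For a Geometric distribution with p=0.453 (number of trials until the first success, k ≥ 1):
Var(X) = 2.6656

The variance measures the spread of the distribution around the mean.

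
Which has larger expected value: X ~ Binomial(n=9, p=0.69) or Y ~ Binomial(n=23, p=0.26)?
X has larger mean (6.2100 > 5.9800)

Compute the expected value for each distribution:

X ~ Binomial(n=9, p=0.69):
E[X] = 6.2100

Y ~ Binomial(n=23, p=0.26):
E[Y] = 5.9800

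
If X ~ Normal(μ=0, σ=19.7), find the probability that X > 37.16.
0.029628

We have X ~ Normal(μ=0, σ=19.7).

P(X > 37.16) = 1 - P(X ≤ 37.16)
                = 1 - F(37.16)
                = 1 - 0.970372
                = 0.029628

So there's approximately a 3.0% chance that X exceeds 37.16.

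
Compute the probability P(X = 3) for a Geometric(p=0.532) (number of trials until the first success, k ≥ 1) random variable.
0.116521

We have X ~ Geometric(p=0.532) (number of trials until the first success, k ≥ 1).

For a Geometric distribution, the PMF gives us the probability of each outcome.

Using the PMF formula:
P(X = 3) = 0.116521

Rounded to 4 decimal places: 0.1165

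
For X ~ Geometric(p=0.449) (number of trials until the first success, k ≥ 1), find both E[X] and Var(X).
E[X] = 2.2272, Var(X) = 2.7331

We have X ~ Geometric(p=0.449) (number of trials until the first success, k ≥ 1).

For a Geometric distribution with p=0.449 (number of trials until the first success, k ≥ 1):

Expected value:
E[X] = 2.2272

Variance:
Var(X) = 2.7331

Standard deviation:
σ = √Var(X) = 1.6532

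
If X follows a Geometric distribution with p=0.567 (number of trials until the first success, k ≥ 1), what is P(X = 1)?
0.567000

We have X ~ Geometric(p=0.567) (number of trials until the first success, k ≥ 1).

For a Geometric distribution, the PMF gives us the probability of each outcome.

Using the PMF formula:
P(X = 1) = 0.567000

Rounded to 4 decimal places: 0.5670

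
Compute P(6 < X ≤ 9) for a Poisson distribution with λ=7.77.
0.402456

We have X ~ Poisson(λ=7.77).

To find P(6 < X ≤ 9), we use:
P(6 < X ≤ 9) = P(X ≤ 9) - P(X ≤ 6)
                 = F(9) - F(6)
                 = 0.744721 - 0.342265
                 = 0.402456

So there's approximately a 40.2% chance that X falls in this range.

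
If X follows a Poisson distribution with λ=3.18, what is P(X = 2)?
0.210265

We have X ~ Poisson(λ=3.18).

For a Poisson distribution, the PMF gives us the probability of each outcome.

Using the PMF formula:
P(X = 2) = 0.210265

Rounded to 4 decimal places: 0.2103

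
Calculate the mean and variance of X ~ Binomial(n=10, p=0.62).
E[X] = 6.2000, Var(X) = 2.3560

We have X ~ Binomial(n=10, p=0.62).

For a Binomial distribution with n=10, p=0.62:

Expected value:
E[X] = 6.2000

Variance:
Var(X) = 2.3560

Standard deviation:
σ = √Var(X) = 1.5349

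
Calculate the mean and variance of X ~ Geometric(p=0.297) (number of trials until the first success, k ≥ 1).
E[X] = 3.3670, Var(X) = 7.9697

We have X ~ Geometric(p=0.297) (number of trials until the first success, k ≥ 1).

For a Geometric distribution with p=0.297 (number of trials until the first success, k ≥ 1):

Expected value:
E[X] = 3.3670

Variance:
Var(X) = 7.9697

Standard deviation:
σ = √Var(X) = 2.8231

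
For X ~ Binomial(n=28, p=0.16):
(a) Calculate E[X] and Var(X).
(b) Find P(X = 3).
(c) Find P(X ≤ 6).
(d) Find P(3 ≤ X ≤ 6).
(a) E[X] = 4.4800, Var(X) = 3.7632
(b) P(X = 3) = 0.171667
(c) P(X ≤ 6) = 0.851322
(d) P(3 ≤ X ≤ 6) = 0.699309

We have X ~ Binomial(n=28, p=0.16).

(a) Moments:
E[X] = 4.4800
Var(X) = 3.7632
σ = √Var(X) = 1.9399

(b) Point probability using PMF:
P(X = 3) = 0.171667

(c) Cumulative probability using CDF:
P(X ≤ 6) = F(6) = 0.851322

(d) Range probability:
P(3 ≤ X ≤ 6) = P(X ≤ 6) - P(X ≤ 2)
                   = F(6) - F(2)
                   = 0.851322 - 0.152014
                   = 0.699309

This means approximately 69.9% of outcomes fall in the interval [3, 6].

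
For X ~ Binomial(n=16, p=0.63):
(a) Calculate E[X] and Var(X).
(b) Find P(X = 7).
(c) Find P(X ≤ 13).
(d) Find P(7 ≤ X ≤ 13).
(a) E[X] = 10.0800, Var(X) = 3.7296
(b) P(X = 7) = 0.058563
(c) P(X ≤ 13) = 0.968109
(d) P(7 ≤ X ≤ 13) = 0.934045

We have X ~ Binomial(n=16, p=0.63).

(a) Moments:
E[X] = 10.0800
Var(X) = 3.7296
σ = √Var(X) = 1.9312

(b) Point probability using PMF:
P(X = 7) = 0.058563

(c) Cumulative probability using CDF:
P(X ≤ 13) = F(13) = 0.968109

(d) Range probability:
P(7 ≤ X ≤ 13) = P(X ≤ 13) - P(X ≤ 6)
                   = F(13) - F(6)
                   = 0.968109 - 0.034064
                   = 0.934045

This means approximately 93.4% of outcomes fall in the interval [7, 13].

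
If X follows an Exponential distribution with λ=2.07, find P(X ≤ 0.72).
0.774717

We have X ~ Exponential(λ=2.07).

The CDF gives us P(X ≤ k).

Using the CDF:
P(X ≤ 0.72) = 0.774717

This means there's approximately a 77.5% chance that X is at most 0.72.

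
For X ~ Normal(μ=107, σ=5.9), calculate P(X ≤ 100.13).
0.122130

We have X ~ Normal(μ=107, σ=5.9).

The CDF gives us P(X ≤ k).

Using the CDF:
P(X ≤ 100.13) = 0.122130

This means there's approximately a 12.2% chance that X is at most 100.13.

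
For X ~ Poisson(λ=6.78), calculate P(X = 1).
0.007704

We have X ~ Poisson(λ=6.78).

For a Poisson distribution, the PMF gives us the probability of each outcome.

Using the PMF formula:
P(X = 1) = 0.007704

Rounded to 4 decimal places: 0.0077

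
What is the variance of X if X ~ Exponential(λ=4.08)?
0.0601

We have X ~ Exponential(λ=4.08).

For an Exponential distribution with λ=4.08:
Var(X) = 0.0601

The variance measures the spread of the distribution around the mean.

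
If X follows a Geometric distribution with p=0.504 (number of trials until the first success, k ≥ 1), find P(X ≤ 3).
0.877976

We have X ~ Geometric(p=0.504) (number of trials until the first success, k ≥ 1).

The CDF gives us P(X ≤ k).

Using the CDF:
P(X ≤ 3) = 0.877976

This means there's approximately a 87.8% chance that X is at most 3.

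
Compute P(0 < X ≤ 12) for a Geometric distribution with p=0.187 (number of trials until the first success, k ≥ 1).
0.916615

We have X ~ Geometric(p=0.187) (number of trials until the first success, k ≥ 1).

To find P(0 < X ≤ 12), we use:
P(0 < X ≤ 12) = P(X ≤ 12) - P(X ≤ 0)
                 = F(12) - F(0)
                 = 0.916615 - 0.000000
                 = 0.916615

So there's approximately a 91.7% chance that X falls in this range.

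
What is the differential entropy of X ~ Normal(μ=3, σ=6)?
3.2107 nats

We have X ~ Normal(μ=3, σ=6).

The differential entropy measures the uncertainty or information content of the distribution.

For a Normal distribution with μ=3, σ=6:
h(X) = 3.2107 nats

(In bits, this would be 4.6321 bits.)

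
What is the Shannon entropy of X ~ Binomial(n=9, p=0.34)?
1.7623 nats

We have X ~ Binomial(n=9, p=0.34).

The Shannon entropy measures the uncertainty or information content of the distribution.

For a Binomial distribution with n=9, p=0.34:
H(X) = 1.7623 nats

(In bits, this would be 2.5425 bits.)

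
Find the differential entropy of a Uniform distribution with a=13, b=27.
2.6391 nats

We have X ~ Uniform(a=13, b=27).

The differential entropy measures the uncertainty or information content of the distribution.

For a Uniform distribution with a=13, b=27:
h(X) = 2.6391 nats

(In bits, this would be 3.8074 bits.)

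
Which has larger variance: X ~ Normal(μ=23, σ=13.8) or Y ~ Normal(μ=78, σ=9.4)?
X has larger variance (190.4400 > 88.3600)

Compute the variance for each distribution:

X ~ Normal(μ=23, σ=13.8):
Var(X) = 190.4400

Y ~ Normal(μ=78, σ=9.4):
Var(Y) = 88.3600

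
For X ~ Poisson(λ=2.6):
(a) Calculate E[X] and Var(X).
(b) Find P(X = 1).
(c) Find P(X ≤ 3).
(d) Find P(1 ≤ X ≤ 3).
(a) E[X] = 2.6000, Var(X) = 2.6000
(b) P(X = 1) = 0.193111
(c) P(X ≤ 3) = 0.736002
(d) P(1 ≤ X ≤ 3) = 0.661728

We have X ~ Poisson(λ=2.6).

(a) Moments:
E[X] = 2.6000
Var(X) = 2.6000
σ = √Var(X) = 1.6125

(b) Point probability using PMF:
P(X = 1) = 0.193111

(c) Cumulative probability using CDF:
P(X ≤ 3) = F(3) = 0.736002

(d) Range probability:
P(1 ≤ X ≤ 3) = P(X ≤ 3) - P(X ≤ 0)
                   = F(3) - F(0)
                   = 0.736002 - 0.074274
                   = 0.661728

This means approximately 66.2% of outcomes fall in the interval [1, 3].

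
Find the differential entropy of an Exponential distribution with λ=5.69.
-0.7387 nats

We have X ~ Exponential(λ=5.69).

The differential entropy measures the uncertainty or information content of the distribution.

For an Exponential distribution with λ=5.69:
h(X) = -0.7387 nats

(In bits, this would be -1.0657 bits.)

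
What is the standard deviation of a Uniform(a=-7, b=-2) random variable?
1.4434

We have X ~ Uniform(a=-7, b=-2).

For a Uniform distribution with a=-7, b=-2:
σ = √Var(X) = 1.4434

The standard deviation is the square root of the variance.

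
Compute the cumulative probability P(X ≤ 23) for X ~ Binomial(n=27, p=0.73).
0.957764

We have X ~ Binomial(n=27, p=0.73).

The CDF gives us P(X ≤ k).

Using the CDF:
P(X ≤ 23) = 0.957764

This means there's approximately a 95.8% chance that X is at most 23.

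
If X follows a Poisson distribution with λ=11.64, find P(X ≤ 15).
0.869283

We have X ~ Poisson(λ=11.64).

The CDF gives us P(X ≤ k).

Using the CDF:
P(X ≤ 15) = 0.869283

This means there's approximately a 86.9% chance that X is at most 15.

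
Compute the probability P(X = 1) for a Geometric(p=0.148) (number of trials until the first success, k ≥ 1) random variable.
0.148000

We have X ~ Geometric(p=0.148) (number of trials until the first success, k ≥ 1).

For a Geometric distribution, the PMF gives us the probability of each outcome.

Using the PMF formula:
P(X = 1) = 0.148000

Rounded to 4 decimal places: 0.1480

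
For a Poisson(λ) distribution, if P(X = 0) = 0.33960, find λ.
λ = 1.0800

For a Poisson(λ) distribution, the PMF at 0 is:
P(X = 0) = λ^0 e^(-λ) / 0! = e^(-λ)

Given P(X = 0) = 0.33960:
e^(-λ) = 0.33960
-λ = ln(0.33960)
λ = -ln(0.33960) = 1.0800

Verification: e^(-1.0800) = 0.33960 ✓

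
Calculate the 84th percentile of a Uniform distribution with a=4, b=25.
21.6400

We have X ~ Uniform(a=4, b=25).

We want to find x such that P(X ≤ x) = 0.84.

This is the 84th percentile, which means 84% of values fall below this point.

Using the inverse CDF (quantile function):
x = F⁻¹(0.84) = 21.6400

Verification: P(X ≤ 21.6400) = 0.84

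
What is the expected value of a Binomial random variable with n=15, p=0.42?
6.3000

We have X ~ Binomial(n=15, p=0.42).

For a Binomial distribution with n=15, p=0.42:
E[X] = 6.3000

This is the expected (average) value of X.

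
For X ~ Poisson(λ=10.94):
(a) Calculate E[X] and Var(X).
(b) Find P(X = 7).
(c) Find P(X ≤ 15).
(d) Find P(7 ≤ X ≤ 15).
(a) E[X] = 10.9400, Var(X) = 10.9400
(b) P(X = 7) = 0.065995
(c) P(X ≤ 15) = 0.910562
(d) P(7 ≤ X ≤ 15) = 0.829448

We have X ~ Poisson(λ=10.94).

(a) Moments:
E[X] = 10.9400
Var(X) = 10.9400
σ = √Var(X) = 3.3076

(b) Point probability using PMF:
P(X = 7) = 0.065995

(c) Cumulative probability using CDF:
P(X ≤ 15) = F(15) = 0.910562

(d) Range probability:
P(7 ≤ X ≤ 15) = P(X ≤ 15) - P(X ≤ 6)
                   = F(15) - F(6)
                   = 0.910562 - 0.081114
                   = 0.829448

This means approximately 82.9% of outcomes fall in the interval [7, 15].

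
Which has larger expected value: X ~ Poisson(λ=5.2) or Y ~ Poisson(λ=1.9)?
X has larger mean (5.2000 > 1.9000)

Compute the expected value for each distribution:

X ~ Poisson(λ=5.2):
E[X] = 5.2000

Y ~ Poisson(λ=1.9):
E[Y] = 1.9000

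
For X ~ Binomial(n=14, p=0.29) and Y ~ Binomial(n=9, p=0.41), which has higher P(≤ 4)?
Y has higher probability (P(Y ≤ 4) = 0.7122 > P(X ≤ 4) = 0.6168)

Compute P(≤ 4) for each distribution:

X ~ Binomial(n=14, p=0.29):
P(X ≤ 4) = 0.6168

Y ~ Binomial(n=9, p=0.41):
P(Y ≤ 4) = 0.7122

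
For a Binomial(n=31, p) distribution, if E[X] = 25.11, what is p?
p = 0.81

For a Binomial(n, p) distribution:
E[X] = n × p

Given n = 31 and E[X] = 25.11:
25.11 = 31 × p
p = 25.11 / 31 = 0.81

Verification: Binomial(31, 0.81) has E[X] = 25.11 ✓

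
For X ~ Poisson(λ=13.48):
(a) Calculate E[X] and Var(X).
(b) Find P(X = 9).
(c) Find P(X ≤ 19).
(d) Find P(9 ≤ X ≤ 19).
(a) E[X] = 13.4800, Var(X) = 13.4800
(b) P(X = 9) = 0.056644
(c) P(X ≤ 19) = 0.942800
(d) P(9 ≤ X ≤ 19) = 0.863051

We have X ~ Poisson(λ=13.48).

(a) Moments:
E[X] = 13.4800
Var(X) = 13.4800
σ = √Var(X) = 3.6715

(b) Point probability using PMF:
P(X = 9) = 0.056644

(c) Cumulative probability using CDF:
P(X ≤ 19) = F(19) = 0.942800

(d) Range probability:
P(9 ≤ X ≤ 19) = P(X ≤ 19) - P(X ≤ 8)
                   = F(19) - F(8)
                   = 0.942800 - 0.079749
                   = 0.863051

This means approximately 86.3% of outcomes fall in the interval [9, 19].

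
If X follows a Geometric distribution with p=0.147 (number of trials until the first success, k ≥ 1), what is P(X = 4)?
0.091236

We have X ~ Geometric(p=0.147) (number of trials until the first success, k ≥ 1).

For a Geometric distribution, the PMF gives us the probability of each outcome.

Using the PMF formula:
P(X = 4) = 0.091236

Rounded to 4 decimal places: 0.0912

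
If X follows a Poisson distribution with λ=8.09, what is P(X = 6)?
0.119376

We have X ~ Poisson(λ=8.09).

For a Poisson distribution, the PMF gives us the probability of each outcome.

Using the PMF formula:
P(X = 6) = 0.119376

Rounded to 4 decimal places: 0.1194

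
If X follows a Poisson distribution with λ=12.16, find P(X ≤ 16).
0.889790

We have X ~ Poisson(λ=12.16).

The CDF gives us P(X ≤ k).

Using the CDF:
P(X ≤ 16) = 0.889790

This means there's approximately a 89.0% chance that X is at most 16.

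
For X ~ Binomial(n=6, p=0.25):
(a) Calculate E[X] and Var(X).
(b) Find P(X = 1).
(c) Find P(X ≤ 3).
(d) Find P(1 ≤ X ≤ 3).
(a) E[X] = 1.5000, Var(X) = 1.1250
(b) P(X = 1) = 0.355957
(c) P(X ≤ 3) = 0.962402
(d) P(1 ≤ X ≤ 3) = 0.784424

We have X ~ Binomial(n=6, p=0.25).

(a) Moments:
E[X] = 1.5000
Var(X) = 1.1250
σ = √Var(X) = 1.0607

(b) Point probability using PMF:
P(X = 1) = 0.355957

(c) Cumulative probability using CDF:
P(X ≤ 3) = F(3) = 0.962402

(d) Range probability:
P(1 ≤ X ≤ 3) = P(X ≤ 3) - P(X ≤ 0)
                   = F(3) - F(0)
                   = 0.962402 - 0.177979
                   = 0.784424

This means approximately 78.4% of outcomes fall in the interval [1, 3].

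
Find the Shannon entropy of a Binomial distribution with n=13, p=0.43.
1.9971 nats

We have X ~ Binomial(n=13, p=0.43).

The Shannon entropy measures the uncertainty or information content of the distribution.

For a Binomial distribution with n=13, p=0.43:
H(X) = 1.9971 nats

(In bits, this would be 2.8812 bits.)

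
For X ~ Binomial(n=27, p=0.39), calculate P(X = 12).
0.129679

We have X ~ Binomial(n=27, p=0.39).

For a Binomial distribution, the PMF gives us the probability of each outcome.

Using the PMF formula:
P(X = 12) = 0.129679

Rounded to 4 decimal places: 0.1297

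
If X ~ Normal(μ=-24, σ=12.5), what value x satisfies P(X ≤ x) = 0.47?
-24.9409

We have X ~ Normal(μ=-24, σ=12.5).

We want to find x such that P(X ≤ x) = 0.47.

This is the 47th percentile, which means 47% of values fall below this point.

Using the inverse CDF (quantile function):
x = F⁻¹(0.47) = -24.9409

Verification: P(X ≤ -24.9409) = 0.47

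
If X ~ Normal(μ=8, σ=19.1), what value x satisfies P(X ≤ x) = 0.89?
31.4267

We have X ~ Normal(μ=8, σ=19.1).

We want to find x such that P(X ≤ x) = 0.89.

This is the 89th percentile, which means 89% of values fall below this point.

Using the inverse CDF (quantile function):
x = F⁻¹(0.89) = 31.4267

Verification: P(X ≤ 31.4267) = 0.89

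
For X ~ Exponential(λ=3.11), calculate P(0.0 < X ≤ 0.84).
0.926642

We have X ~ Exponential(λ=3.11).

To find P(0.0 < X ≤ 0.84), we use:
P(0.0 < X ≤ 0.84) = P(X ≤ 0.84) - P(X ≤ 0.0)
                 = F(0.84) - F(0.0)
                 = 0.926642 - 0.000000
                 = 0.926642

So there's approximately a 92.7% chance that X falls in this range.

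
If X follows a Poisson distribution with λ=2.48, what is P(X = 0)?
0.083743

We have X ~ Poisson(λ=2.48).

For a Poisson distribution, the PMF gives us the probability of each outcome.

Using the PMF formula:
P(X = 0) = 0.083743

Rounded to 4 decimal places: 0.0837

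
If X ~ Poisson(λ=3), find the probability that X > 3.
0.352768

We have X ~ Poisson(λ=3).

P(X > 3) = 1 - P(X ≤ 3)
                = 1 - F(3)
                = 1 - 0.647232
                = 0.352768

So there's approximately a 35.3% chance that X exceeds 3.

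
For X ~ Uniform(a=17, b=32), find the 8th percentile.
18.2000

We have X ~ Uniform(a=17, b=32).

We want to find x such that P(X ≤ x) = 0.08.

This is the 8th percentile, which means 8% of values fall below this point.

Using the inverse CDF (quantile function):
x = F⁻¹(0.08) = 18.2000

Verification: P(X ≤ 18.2000) = 0.08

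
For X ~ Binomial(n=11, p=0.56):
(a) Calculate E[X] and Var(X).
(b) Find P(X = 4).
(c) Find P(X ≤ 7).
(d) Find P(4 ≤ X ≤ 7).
(a) E[X] = 6.1600, Var(X) = 2.7104
(b) P(X = 4) = 0.103618
(c) P(X ≤ 7) = 0.790010
(d) P(4 ≤ X ≤ 7) = 0.736847

We have X ~ Binomial(n=11, p=0.56).

(a) Moments:
E[X] = 6.1600
Var(X) = 2.7104
σ = √Var(X) = 1.6463

(b) Point probability using PMF:
P(X = 4) = 0.103618

(c) Cumulative probability using CDF:
P(X ≤ 7) = F(7) = 0.790010

(d) Range probability:
P(4 ≤ X ≤ 7) = P(X ≤ 7) - P(X ≤ 3)
                   = F(7) - F(3)
                   = 0.790010 - 0.053163
                   = 0.736847

This means approximately 73.7% of outcomes fall in the interval [4, 7].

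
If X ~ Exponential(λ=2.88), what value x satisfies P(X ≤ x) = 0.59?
0.3096

We have X ~ Exponential(λ=2.88).

We want to find x such that P(X ≤ x) = 0.59.

This is the 59th percentile, which means 59% of values fall below this point.

Using the inverse CDF (quantile function):
x = F⁻¹(0.59) = 0.3096

Verification: P(X ≤ 0.3096) = 0.59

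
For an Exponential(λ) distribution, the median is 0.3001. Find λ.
λ = 2.3097

For X ~ Exponential(λ), the CDF is F(x) = 1 - e^(-λx).
The median m satisfies F(m) = 0.5:
1 - e^(-λm) = 0.5
e^(-λm) = 0.5
λm = ln(2)
m = ln(2) / λ

Given m = 0.3001:
λ = ln(2) / 0.3001 = 0.693147 / 0.3001 = 2.3097

Verification: ln(2) / 2.3097 = 0.3001 ✓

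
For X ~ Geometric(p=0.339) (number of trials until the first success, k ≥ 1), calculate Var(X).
5.7518

We have X ~ Geometric(p=0.339) (number of trials until the first success, k ≥ 1).

For a Geometric distribution with p=0.339 (number of trials until the first success, k ≥ 1):
Var(X) = 5.7518

The variance measures the spread of the distribution around the mean.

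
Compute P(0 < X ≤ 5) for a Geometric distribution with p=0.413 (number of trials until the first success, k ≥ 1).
0.930307

We have X ~ Geometric(p=0.413) (number of trials until the first success, k ≥ 1).

To find P(0 < X ≤ 5), we use:
P(0 < X ≤ 5) = P(X ≤ 5) - P(X ≤ 0)
                 = F(5) - F(0)
                 = 0.930307 - 0.000000
                 = 0.930307

So there's approximately a 93.0% chance that X falls in this range.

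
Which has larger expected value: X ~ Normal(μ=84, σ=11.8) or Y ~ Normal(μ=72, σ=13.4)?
X has larger mean (84.0000 > 72.0000)

Compute the expected value for each distribution:

X ~ Normal(μ=84, σ=11.8):
E[X] = 84.0000

Y ~ Normal(μ=72, σ=13.4):
E[Y] = 72.0000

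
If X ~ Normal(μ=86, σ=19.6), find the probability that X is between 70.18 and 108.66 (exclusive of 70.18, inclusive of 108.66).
0.666392

We have X ~ Normal(μ=86, σ=19.6).

To find P(70.18 < X ≤ 108.66), we use:
P(70.18 < X ≤ 108.66) = P(X ≤ 108.66) - P(X ≤ 70.18)
                 = F(108.66) - F(70.18)
                 = 0.876184 - 0.209792
                 = 0.666392

So there's approximately a 66.6% chance that X falls in this range.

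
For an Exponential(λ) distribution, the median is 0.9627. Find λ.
λ = 0.7200

For X ~ Exponential(λ), the CDF is F(x) = 1 - e^(-λx).
The median m satisfies F(m) = 0.5:
1 - e^(-λm) = 0.5
e^(-λm) = 0.5
λm = ln(2)
m = ln(2) / λ

Given m = 0.9627:
λ = ln(2) / 0.9627 = 0.693147 / 0.9627 = 0.7200

Verification: ln(2) / 0.7200 = 0.9627 ✓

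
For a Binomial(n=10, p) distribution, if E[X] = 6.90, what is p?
p = 0.69

For a Binomial(n, p) distribution:
E[X] = n × p

Given n = 10 and E[X] = 6.90:
6.90 = 10 × p
p = 6.90 / 10 = 0.69

Verification: Binomial(10, 0.69) has E[X] = 6.90 ✓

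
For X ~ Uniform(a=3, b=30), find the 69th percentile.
21.6300

We have X ~ Uniform(a=3, b=30).

We want to find x such that P(X ≤ x) = 0.69.

This is the 69th percentile, which means 69% of values fall below this point.

Using the inverse CDF (quantile function):
x = F⁻¹(0.69) = 21.6300

Verification: P(X ≤ 21.6300) = 0.69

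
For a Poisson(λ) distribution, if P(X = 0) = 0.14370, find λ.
λ = 1.9400

For a Poisson(λ) distribution, the PMF at 0 is:
P(X = 0) = λ^0 e^(-λ) / 0! = e^(-λ)

Given P(X = 0) = 0.14370:
e^(-λ) = 0.14370
-λ = ln(0.14370)
λ = -ln(0.14370) = 1.9400

Verification: e^(-1.9400) = 0.14370 ✓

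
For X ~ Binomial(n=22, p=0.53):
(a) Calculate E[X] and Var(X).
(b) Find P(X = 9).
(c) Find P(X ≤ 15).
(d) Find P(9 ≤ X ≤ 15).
(a) E[X] = 11.6600, Var(X) = 5.4802
(b) P(X = 9) = 0.089635
(c) P(X ≤ 15) = 0.951434
(d) P(9 ≤ X ≤ 15) = 0.862978

We have X ~ Binomial(n=22, p=0.53).

(a) Moments:
E[X] = 11.6600
Var(X) = 5.4802
σ = √Var(X) = 2.3410

(b) Point probability using PMF:
P(X = 9) = 0.089635

(c) Cumulative probability using CDF:
P(X ≤ 15) = F(15) = 0.951434

(d) Range probability:
P(9 ≤ X ≤ 15) = P(X ≤ 15) - P(X ≤ 8)
                   = F(15) - F(8)
                   = 0.951434 - 0.088455
                   = 0.862978

This means approximately 86.3% of outcomes fall in the interval [9, 15].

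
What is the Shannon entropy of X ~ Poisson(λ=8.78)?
2.4950 nats

We have X ~ Poisson(λ=8.78).

The Shannon entropy measures the uncertainty or information content of the distribution.

For a Poisson distribution with λ=8.78:
H(X) = 2.4950 nats

(In bits, this would be 3.5996 bits.)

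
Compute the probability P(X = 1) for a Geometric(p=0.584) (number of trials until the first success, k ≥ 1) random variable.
0.584000

We have X ~ Geometric(p=0.584) (number of trials until the first success, k ≥ 1).

For a Geometric distribution, the PMF gives us the probability of each outcome.

Using the PMF formula:
P(X = 1) = 0.584000

Rounded to 4 decimal places: 0.5840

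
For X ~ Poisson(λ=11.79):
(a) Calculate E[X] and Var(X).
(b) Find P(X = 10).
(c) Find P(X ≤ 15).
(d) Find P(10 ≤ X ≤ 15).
(a) E[X] = 11.7900, Var(X) = 11.7900
(b) P(X = 10) = 0.108403
(c) P(X ≤ 15) = 0.859214
(d) P(10 ≤ X ≤ 15) = 0.597994

We have X ~ Poisson(λ=11.79).

(a) Moments:
E[X] = 11.7900
Var(X) = 11.7900
σ = √Var(X) = 3.4337

(b) Point probability using PMF:
P(X = 10) = 0.108403

(c) Cumulative probability using CDF:
P(X ≤ 15) = F(15) = 0.859214

(d) Range probability:
P(10 ≤ X ≤ 15) = P(X ≤ 15) - P(X ≤ 9)
                   = F(15) - F(9)
                   = 0.859214 - 0.261220
                   = 0.597994

This means approximately 59.8% of outcomes fall in the interval [10, 15].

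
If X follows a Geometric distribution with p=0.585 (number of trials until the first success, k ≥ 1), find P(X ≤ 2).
0.827775

We have X ~ Geometric(p=0.585) (number of trials until the first success, k ≥ 1).

The CDF gives us P(X ≤ k).

Using the CDF:
P(X ≤ 2) = 0.827775

This means there's approximately a 82.8% chance that X is at most 2.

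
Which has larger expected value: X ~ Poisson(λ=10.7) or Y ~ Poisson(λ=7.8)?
X has larger mean (10.7000 > 7.8000)

Compute the expected value for each distribution:

X ~ Poisson(λ=10.7):
E[X] = 10.7000

Y ~ Poisson(λ=7.8):
E[Y] = 7.8000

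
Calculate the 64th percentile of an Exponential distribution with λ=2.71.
0.3770

We have X ~ Exponential(λ=2.71).

We want to find x such that P(X ≤ x) = 0.64.

This is the 64th percentile, which means 64% of values fall below this point.

Using the inverse CDF (quantile function):
x = F⁻¹(0.64) = 0.3770

Verification: P(X ≤ 0.3770) = 0.64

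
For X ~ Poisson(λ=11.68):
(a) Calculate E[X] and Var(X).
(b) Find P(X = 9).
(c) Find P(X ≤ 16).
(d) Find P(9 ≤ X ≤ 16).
(a) E[X] = 11.6800, Var(X) = 11.6800
(b) P(X = 9) = 0.094333
(c) P(X ≤ 16) = 0.915158
(d) P(9 ≤ X ≤ 16) = 0.738025

We have X ~ Poisson(λ=11.68).

(a) Moments:
E[X] = 11.6800
Var(X) = 11.6800
σ = √Var(X) = 3.4176

(b) Point probability using PMF:
P(X = 9) = 0.094333

(c) Cumulative probability using CDF:
P(X ≤ 16) = F(16) = 0.915158

(d) Range probability:
P(9 ≤ X ≤ 16) = P(X ≤ 16) - P(X ≤ 8)
                   = F(16) - F(8)
                   = 0.915158 - 0.177133
                   = 0.738025

This means approximately 73.8% of outcomes fall in the interval [9, 16].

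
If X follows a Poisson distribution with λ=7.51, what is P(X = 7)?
0.146385

We have X ~ Poisson(λ=7.51).

For a Poisson distribution, the PMF gives us the probability of each outcome.

Using the PMF formula:
P(X = 7) = 0.146385

Rounded to 4 decimal places: 0.1464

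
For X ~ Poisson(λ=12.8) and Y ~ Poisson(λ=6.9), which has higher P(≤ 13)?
Y has higher probability (P(Y ≤ 13) = 0.9885 > P(X ≤ 13) = 0.5950)

Compute P(≤ 13) for each distribution:

X ~ Poisson(λ=12.8):
P(X ≤ 13) = 0.5950

Y ~ Poisson(λ=6.9):
P(Y ≤ 13) = 0.9885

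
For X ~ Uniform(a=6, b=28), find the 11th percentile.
8.4200

We have X ~ Uniform(a=6, b=28).

We want to find x such that P(X ≤ x) = 0.11.

This is the 11th percentile, which means 11% of values fall below this point.

Using the inverse CDF (quantile function):
x = F⁻¹(0.11) = 8.4200

Verification: P(X ≤ 8.4200) = 0.11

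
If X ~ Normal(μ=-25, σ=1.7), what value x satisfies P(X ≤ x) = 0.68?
-24.2049

We have X ~ Normal(μ=-25, σ=1.7).

We want to find x such that P(X ≤ x) = 0.68.

This is the 68th percentile, which means 68% of values fall below this point.

Using the inverse CDF (quantile function):
x = F⁻¹(0.68) = -24.2049

Verification: P(X ≤ -24.2049) = 0.68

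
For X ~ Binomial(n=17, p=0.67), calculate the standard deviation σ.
1.9387

We have X ~ Binomial(n=17, p=0.67).

For a Binomial distribution with n=17, p=0.67:
σ = √Var(X) = 1.9387

The standard deviation is the square root of the variance.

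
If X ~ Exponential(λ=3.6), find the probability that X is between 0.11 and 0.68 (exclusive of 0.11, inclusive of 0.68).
0.586540

We have X ~ Exponential(λ=3.6).

To find P(0.11 < X ≤ 0.68), we use:
P(0.11 < X ≤ 0.68) = P(X ≤ 0.68) - P(X ≤ 0.11)
                 = F(0.68) - F(0.11)
                 = 0.913534 - 0.326993
                 = 0.586540

So there's approximately a 58.7% chance that X falls in this range.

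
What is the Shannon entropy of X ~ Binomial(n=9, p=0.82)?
1.5163 nats

We have X ~ Binomial(n=9, p=0.82).

The Shannon entropy measures the uncertainty or information content of the distribution.

For a Binomial distribution with n=9, p=0.82:
H(X) = 1.5163 nats

(In bits, this would be 2.1876 bits.)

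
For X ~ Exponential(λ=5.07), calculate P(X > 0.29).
0.229857

We have X ~ Exponential(λ=5.07).

P(X > 0.29) = 1 - P(X ≤ 0.29)
                = 1 - F(0.29)
                = 1 - 0.770143
                = 0.229857

So there's approximately a 23.0% chance that X exceeds 0.29.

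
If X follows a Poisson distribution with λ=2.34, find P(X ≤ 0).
0.096328

We have X ~ Poisson(λ=2.34).

The CDF gives us P(X ≤ k).

Using the CDF:
P(X ≤ 0) = 0.096328

This means there's approximately a 9.6% chance that X is at most 0.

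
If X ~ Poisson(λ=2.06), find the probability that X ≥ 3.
0.339559

We have X ~ Poisson(λ=2.06).

For discrete distributions, P(X ≥ 3) = 1 - P(X ≤ 2).

P(X ≤ 2) = 0.660441
P(X ≥ 3) = 1 - 0.660441 = 0.339559

So there's approximately a 34.0% chance that X is at least 3.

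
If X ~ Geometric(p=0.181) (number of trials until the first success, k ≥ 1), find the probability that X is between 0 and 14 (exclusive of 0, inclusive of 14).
0.938909

We have X ~ Geometric(p=0.181) (number of trials until the first success, k ≥ 1).

To find P(0 < X ≤ 14), we use:
P(0 < X ≤ 14) = P(X ≤ 14) - P(X ≤ 0)
                 = F(14) - F(0)
                 = 0.938909 - 0.000000
                 = 0.938909

So there's approximately a 93.9% chance that X falls in this range.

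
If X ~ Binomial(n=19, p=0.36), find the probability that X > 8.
0.211625

We have X ~ Binomial(n=19, p=0.36).

P(X > 8) = 1 - P(X ≤ 8)
                = 1 - F(8)
                = 1 - 0.788375
                = 0.211625

So there's approximately a 21.2% chance that X exceeds 8.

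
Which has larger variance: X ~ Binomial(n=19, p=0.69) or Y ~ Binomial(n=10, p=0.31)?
X has larger variance (4.0641 > 2.1390)

Compute the variance for each distribution:

X ~ Binomial(n=19, p=0.69):
Var(X) = 4.0641

Y ~ Binomial(n=10, p=0.31):
Var(Y) = 2.1390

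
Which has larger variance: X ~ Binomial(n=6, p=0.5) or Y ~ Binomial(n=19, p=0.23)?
Y has larger variance (3.3649 > 1.5000)

Compute the variance for each distribution:

X ~ Binomial(n=6, p=0.5):
Var(X) = 1.5000

Y ~ Binomial(n=19, p=0.23):
Var(Y) = 3.3649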